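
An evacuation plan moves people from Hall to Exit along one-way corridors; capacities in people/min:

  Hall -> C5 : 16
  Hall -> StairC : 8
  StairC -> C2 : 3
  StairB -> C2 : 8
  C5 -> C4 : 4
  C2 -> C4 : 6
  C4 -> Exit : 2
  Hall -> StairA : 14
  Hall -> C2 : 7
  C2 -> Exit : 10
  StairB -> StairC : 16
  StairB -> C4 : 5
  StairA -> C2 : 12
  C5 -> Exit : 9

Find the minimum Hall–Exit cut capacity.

21

Augment Hall→C5→Exit: bottleneck 9, flow now 9.
Augment Hall→C2→Exit: bottleneck 7, flow now 16.
Augment Hall→C5→C4→Exit: bottleneck 2, flow now 18.
Augment Hall→StairA→C2→Exit: bottleneck 3, flow now 21.
No augmenting path remains; maximum flow = 21.
By max-flow min-cut, the minimum cut capacity equals the max flow.
In the residual graph, reachable from Hall: {Hall, C5, StairA, StairC, C2, C4}.
Min-cut edges: C5→Exit (9), C2→Exit (10), C4→Exit (2); capacity 9 + 10 + 2 = 21.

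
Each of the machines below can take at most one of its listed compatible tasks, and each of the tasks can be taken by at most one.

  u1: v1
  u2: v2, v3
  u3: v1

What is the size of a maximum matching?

2

Unit-capacity flow: source→left, listed edges, right→sink; max matching = max flow.
Augmenting path u1→v1 (+1); matched 1.
Augmenting path u2→v2 (+1); matched 2.
No augmenting path remains; maximum matching = 2.
König certificate: {u2, v1} is a vertex cover of size 2 (every listed pair touches it), so no matching can be larger.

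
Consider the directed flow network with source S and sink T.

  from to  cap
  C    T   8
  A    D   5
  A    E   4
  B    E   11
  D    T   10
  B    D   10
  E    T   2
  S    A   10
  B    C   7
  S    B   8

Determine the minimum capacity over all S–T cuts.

Augment S→A→D→T: bottleneck 5, flow now 5.
Augment S→A→E→T: bottleneck 2, flow now 7.
Augment S→B→C→T: bottleneck 7, flow now 14.
Augment S→B→D→T: bottleneck 1, flow now 15.
No augmenting path remains; maximum flow = 15.
By max-flow min-cut, the minimum cut capacity equals the max flow.
In the residual graph, reachable from S: {S, A, E}.
Min-cut edges: S→B (8), A→D (5), E→T (2); capacity 8 + 5 + 2 = 15.

15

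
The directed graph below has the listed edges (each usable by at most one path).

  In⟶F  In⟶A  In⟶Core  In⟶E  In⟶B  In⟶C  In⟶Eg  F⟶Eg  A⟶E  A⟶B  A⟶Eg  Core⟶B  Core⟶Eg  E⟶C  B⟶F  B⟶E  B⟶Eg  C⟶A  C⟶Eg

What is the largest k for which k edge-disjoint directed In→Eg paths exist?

6

Assign every edge capacity 1; by Menger, the answer equals the max flow.
Path In→Eg (+1); total 1.
Path In→F→Eg (+1); total 2.
Path In→A→Eg (+1); total 3.
Path In→Core→Eg (+1); total 4.
Path In→B→Eg (+1); total 5.
Path In→C→Eg (+1); total 6.
No residual In→Eg path; max flow = 6.
Certifying cut of size 6: {A→Eg, B→Eg, C→Eg, F→Eg, In→Core, In→Eg}.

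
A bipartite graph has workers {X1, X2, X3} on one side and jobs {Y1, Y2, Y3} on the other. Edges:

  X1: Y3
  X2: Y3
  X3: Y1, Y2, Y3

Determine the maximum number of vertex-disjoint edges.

Unit-capacity flow: source→left, listed edges, right→sink; max matching = max flow.
Augmenting path X1→Y3 (+1); matched 1.
Augmenting path X3→Y1 (+1); matched 2.
No augmenting path remains; maximum matching = 2.
König certificate: {X3, Y3} is a vertex cover of size 2 (every listed pair touches it), so no matching can be larger.

2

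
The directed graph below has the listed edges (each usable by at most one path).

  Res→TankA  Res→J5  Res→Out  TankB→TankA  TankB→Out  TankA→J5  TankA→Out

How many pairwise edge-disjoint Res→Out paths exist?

Assign every edge capacity 1; by Menger, the answer equals the max flow.
Path Res→Out (+1); total 1.
Path Res→TankA→Out (+1); total 2.
No residual Res→Out path; max flow = 2.
Certifying cut of size 2: {Res→Out, Res→TankA}.

2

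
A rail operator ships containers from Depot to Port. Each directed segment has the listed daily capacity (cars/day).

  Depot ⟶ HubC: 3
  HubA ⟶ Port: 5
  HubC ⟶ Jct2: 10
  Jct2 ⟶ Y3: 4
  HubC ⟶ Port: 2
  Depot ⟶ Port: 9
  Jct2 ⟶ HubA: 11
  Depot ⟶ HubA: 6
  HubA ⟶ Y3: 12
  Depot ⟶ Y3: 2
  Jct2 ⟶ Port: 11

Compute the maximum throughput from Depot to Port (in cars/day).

17

Augment Depot→Port: bottleneck 9, flow now 9.
Augment Depot→HubC→Port: bottleneck 2, flow now 11.
Augment Depot→HubA→Port: bottleneck 5, flow now 16.
Augment Depot→HubC→Jct2→Port: bottleneck 1, flow now 17.
No augmenting path remains; maximum flow = 17.
In the residual graph, reachable from Depot: {Depot, HubA, Y3}.
Min-cut edges: Depot→HubC (3), Depot→Port (9), HubA→Port (5); capacity 3 + 9 + 5 = 17.
This cut is saturated, so no flow can exceed 17.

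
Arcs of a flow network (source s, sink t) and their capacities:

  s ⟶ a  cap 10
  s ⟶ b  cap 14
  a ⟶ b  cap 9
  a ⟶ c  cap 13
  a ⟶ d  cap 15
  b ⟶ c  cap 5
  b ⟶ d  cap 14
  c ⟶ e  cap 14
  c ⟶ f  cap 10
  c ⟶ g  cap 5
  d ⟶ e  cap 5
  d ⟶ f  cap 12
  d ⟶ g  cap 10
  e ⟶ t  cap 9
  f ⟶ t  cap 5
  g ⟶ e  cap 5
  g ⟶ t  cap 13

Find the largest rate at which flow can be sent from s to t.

Augment s→a→c→e→t: bottleneck 9, flow now 9.
Augment s→a→c→f→t: bottleneck 1, flow now 10.
Augment s→b→c→f→t: bottleneck 4, flow now 14.
Augment s→b→c→g→t: bottleneck 1, flow now 15.
Augment s→b→d→g→t: bottleneck 9, flow now 24.
No augmenting path remains; maximum flow = 24.
In the residual graph, reachable from s: {s}.
Min-cut edges: s→a (10), s→b (14); capacity 10 + 14 = 24.
This cut is saturated, so no flow can exceed 24.

24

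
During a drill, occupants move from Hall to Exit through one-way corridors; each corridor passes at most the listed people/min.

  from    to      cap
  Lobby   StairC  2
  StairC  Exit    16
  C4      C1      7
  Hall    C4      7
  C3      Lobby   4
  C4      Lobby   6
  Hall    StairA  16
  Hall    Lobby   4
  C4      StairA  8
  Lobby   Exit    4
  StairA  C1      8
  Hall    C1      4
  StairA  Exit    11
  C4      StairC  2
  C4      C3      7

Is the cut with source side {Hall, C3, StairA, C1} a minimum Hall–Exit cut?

No — its capacity is 26, but the minimum cut has capacity 19.

Given cut capacity: 7 + 4 + 4 + 11 = 26.
Augment Hall→StairA→Exit: bottleneck 11, flow now 11.
Augment Hall→Lobby→Exit: bottleneck 4, flow now 15.
Augment Hall→C4→StairC→Exit: bottleneck 2, flow now 17.
Augment Hall→C4→Lobby→StairC→Exit: bottleneck 2, flow now 19.
No augmenting path remains; maximum flow = 19.
In the residual graph, reachable from Hall: {Hall, C4, C3, StairA, Lobby, C1}.
Min-cut edges: C4→StairC (2), StairA→Exit (11), Lobby→StairC (2), Lobby→Exit (4); capacity 2 + 11 + 2 + 4 = 19.
Cut capacity 26 exceeds the max flow 19, so it is not minimum.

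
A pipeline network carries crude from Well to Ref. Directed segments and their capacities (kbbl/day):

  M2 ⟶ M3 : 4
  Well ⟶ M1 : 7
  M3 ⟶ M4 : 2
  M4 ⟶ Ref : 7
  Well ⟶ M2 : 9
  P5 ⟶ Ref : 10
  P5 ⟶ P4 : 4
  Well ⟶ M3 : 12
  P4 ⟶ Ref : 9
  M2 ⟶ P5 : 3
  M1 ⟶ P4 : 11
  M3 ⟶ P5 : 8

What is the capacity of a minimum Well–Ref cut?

20

Augment Well→M3→M4→Ref: bottleneck 2, flow now 2.
Augment Well→M3→P5→Ref: bottleneck 8, flow now 10.
Augment Well→M2→P5→Ref: bottleneck 2, flow now 12.
Augment Well→M1→P4→Ref: bottleneck 7, flow now 19.
Augment Well→M2→P5→P4→Ref: bottleneck 1, flow now 20.
No augmenting path remains; maximum flow = 20.
By max-flow min-cut, the minimum cut capacity equals the max flow.
In the residual graph, reachable from Well: {Well, M3, M2}.
Min-cut edges: Well→M1 (7), M3→M4 (2), M3→P5 (8), M2→P5 (3); capacity 7 + 2 + 8 + 3 = 20.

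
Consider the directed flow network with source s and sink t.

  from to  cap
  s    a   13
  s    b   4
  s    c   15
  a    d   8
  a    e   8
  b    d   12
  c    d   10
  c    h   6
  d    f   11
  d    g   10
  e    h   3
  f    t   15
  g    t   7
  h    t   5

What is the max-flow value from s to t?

Augment s→c→h→t: bottleneck 5, flow now 5.
Augment s→a→d→f→t: bottleneck 8, flow now 13.
Augment s→b→d→f→t: bottleneck 3, flow now 16.
Augment s→b→d→g→t: bottleneck 1, flow now 17.
Augment s→c→d→g→t: bottleneck 6, flow now 23.
No augmenting path remains; maximum flow = 23.
In the residual graph, reachable from s: {s, a, b, c, d, e, g, h}.
Min-cut edges: d→f (11), g→t (7), h→t (5); capacity 11 + 7 + 5 = 23.
This cut is saturated, so no flow can exceed 23.

23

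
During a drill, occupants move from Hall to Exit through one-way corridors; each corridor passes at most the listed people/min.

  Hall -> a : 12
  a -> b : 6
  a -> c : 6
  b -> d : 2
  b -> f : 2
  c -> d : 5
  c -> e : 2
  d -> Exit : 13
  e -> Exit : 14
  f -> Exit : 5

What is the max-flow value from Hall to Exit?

Augment Hall→a→b→d→Exit: bottleneck 2, flow now 2.
Augment Hall→a→b→f→Exit: bottleneck 2, flow now 4.
Augment Hall→a→c→d→Exit: bottleneck 5, flow now 9.
Augment Hall→a→c→e→Exit: bottleneck 1, flow now 10.
No augmenting path remains; maximum flow = 10.
In the residual graph, reachable from Hall: {Hall, a, b}.
Min-cut edges: a→c (6), b→d (2), b→f (2); capacity 6 + 2 + 2 = 10.
This cut is saturated, so no flow can exceed 10.

10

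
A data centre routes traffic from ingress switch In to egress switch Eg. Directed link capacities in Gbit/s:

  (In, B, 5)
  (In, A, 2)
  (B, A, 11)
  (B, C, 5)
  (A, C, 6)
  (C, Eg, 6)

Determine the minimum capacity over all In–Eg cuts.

Augment In→B→C→Eg: bottleneck 5, flow now 5.
Augment In→A→C→Eg: bottleneck 1, flow now 6.
No augmenting path remains; maximum flow = 6.
By max-flow min-cut, the minimum cut capacity equals the max flow.
In the residual graph, reachable from In: {In, B, A, C}.
Min-cut edges: C→Eg (6); capacity 6 = 6.

6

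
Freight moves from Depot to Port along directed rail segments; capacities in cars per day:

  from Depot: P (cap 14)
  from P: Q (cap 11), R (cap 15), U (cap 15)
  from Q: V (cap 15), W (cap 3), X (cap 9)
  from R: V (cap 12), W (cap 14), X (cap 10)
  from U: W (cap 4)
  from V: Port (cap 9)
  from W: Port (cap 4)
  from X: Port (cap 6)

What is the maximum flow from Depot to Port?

Augment Depot→P→Q→V→Port: bottleneck 9, flow now 9.
Augment Depot→P→Q→W→Port: bottleneck 2, flow now 11.
Augment Depot→P→R→W→Port: bottleneck 2, flow now 13.
Augment Depot→P→R→X→Port: bottleneck 1, flow now 14.
No augmenting path remains; maximum flow = 14.
In the residual graph, reachable from Depot: {Depot}.
Min-cut edges: Depot→P (14); capacity 14 = 14.
This cut is saturated, so no flow can exceed 14.

14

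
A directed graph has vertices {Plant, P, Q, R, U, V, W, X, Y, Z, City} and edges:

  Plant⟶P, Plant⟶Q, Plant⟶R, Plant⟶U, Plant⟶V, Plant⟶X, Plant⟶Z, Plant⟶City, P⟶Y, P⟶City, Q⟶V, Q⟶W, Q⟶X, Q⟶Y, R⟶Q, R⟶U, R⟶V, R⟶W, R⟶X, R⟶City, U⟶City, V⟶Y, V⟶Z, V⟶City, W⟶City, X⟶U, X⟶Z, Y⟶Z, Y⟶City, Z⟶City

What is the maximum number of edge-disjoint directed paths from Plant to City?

Assign every edge capacity 1; by Menger, the answer equals the max flow.
Path Plant→City (+1); total 1.
Path Plant→P→City (+1); total 2.
Path Plant→R→City (+1); total 3.
Path Plant→U→City (+1); total 4.
Path Plant→V→City (+1); total 5.
Path Plant→Z→City (+1); total 6.
Path Plant→Q→W→City (+1); total 7.
No residual Plant→City path; max flow = 7.
Certifying cut of size 7: {Plant→City, Plant→P, Plant→Q, Plant→R, Plant→V, U→City, Z→City}.

7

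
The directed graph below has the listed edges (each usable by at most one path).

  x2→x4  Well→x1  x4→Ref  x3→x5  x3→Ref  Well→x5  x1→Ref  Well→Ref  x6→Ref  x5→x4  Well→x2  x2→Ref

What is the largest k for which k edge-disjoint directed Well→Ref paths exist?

Assign every edge capacity 1; by Menger, the answer equals the max flow.
Path Well→Ref (+1); total 1.
Path Well→x1→Ref (+1); total 2.
Path Well→x2→Ref (+1); total 3.
Path Well→x5→x4→Ref (+1); total 4.
No residual Well→Ref path; max flow = 4.
Certifying cut of size 4: {Well→Ref, Well→x1, Well→x2, Well→x5}.

4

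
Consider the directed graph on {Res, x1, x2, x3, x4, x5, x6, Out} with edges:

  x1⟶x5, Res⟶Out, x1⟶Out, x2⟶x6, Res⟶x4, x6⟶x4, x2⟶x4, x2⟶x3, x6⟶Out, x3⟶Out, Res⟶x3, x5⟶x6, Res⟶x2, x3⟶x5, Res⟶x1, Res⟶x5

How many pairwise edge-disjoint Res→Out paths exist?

4

Assign every edge capacity 1; by Menger, the answer equals the max flow.
Path Res→Out (+1); total 1.
Path Res→x1→Out (+1); total 2.
Path Res→x3→Out (+1); total 3.
Path Res→x2→x6→Out (+1); total 4.
No residual Res→Out path; max flow = 4.
Certifying cut of size 4: {Res→Out, Res→x1, x3→Out, x6→Out}.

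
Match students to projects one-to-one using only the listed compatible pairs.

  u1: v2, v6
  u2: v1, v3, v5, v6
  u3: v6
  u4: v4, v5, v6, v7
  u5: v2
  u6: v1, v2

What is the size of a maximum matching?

Unit-capacity flow: source→left, listed edges, right→sink; max matching = max flow.
Augmenting path u1→v2 (+1); matched 1.
Augmenting path u2→v1 (+1); matched 2.
Augmenting path u3→v6 (+1); matched 3.
Augmenting path u4→v4 (+1); matched 4.
Augmenting path u6→v1→u2→v3 (+1); matched 5.
No augmenting path remains; maximum matching = 5.
König certificate: {u2, u4, u6, v2, v6} is a vertex cover of size 5 (every listed pair touches it), so no matching can be larger.

5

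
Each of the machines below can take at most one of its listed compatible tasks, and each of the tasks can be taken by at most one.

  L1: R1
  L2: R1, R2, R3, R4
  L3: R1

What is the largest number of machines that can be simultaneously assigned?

Unit-capacity flow: source→left, listed edges, right→sink; max matching = max flow.
Augmenting path L1→R1 (+1); matched 1.
Augmenting path L2→R2 (+1); matched 2.
No augmenting path remains; maximum matching = 2.
König certificate: {L2, R1} is a vertex cover of size 2 (every listed pair touches it), so no matching can be larger.

2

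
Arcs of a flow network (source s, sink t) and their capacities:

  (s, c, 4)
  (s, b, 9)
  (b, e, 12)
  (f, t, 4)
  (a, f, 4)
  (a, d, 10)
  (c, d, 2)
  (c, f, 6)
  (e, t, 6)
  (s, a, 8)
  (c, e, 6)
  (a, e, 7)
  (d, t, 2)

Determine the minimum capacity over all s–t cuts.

12

Augment s→a→d→t: bottleneck 2, flow now 2.
Augment s→a→e→t: bottleneck 6, flow now 8.
Augment s→c→f→t: bottleneck 4, flow now 12.
No augmenting path remains; maximum flow = 12.
By max-flow min-cut, the minimum cut capacity equals the max flow.
In the residual graph, reachable from s: {s, a, b, c, d, e, f}.
Min-cut edges: d→t (2), e→t (6), f→t (4); capacity 2 + 6 + 4 = 12.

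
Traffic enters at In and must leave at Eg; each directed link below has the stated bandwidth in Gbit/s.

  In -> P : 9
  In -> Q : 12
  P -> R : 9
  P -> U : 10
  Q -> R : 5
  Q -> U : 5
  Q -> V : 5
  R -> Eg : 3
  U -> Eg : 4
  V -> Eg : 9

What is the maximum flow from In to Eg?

12

Augment In→P→R→Eg: bottleneck 3, flow now 3.
Augment In→P→U→Eg: bottleneck 4, flow now 7.
Augment In→Q→V→Eg: bottleneck 5, flow now 12.
No augmenting path remains; maximum flow = 12.
In the residual graph, reachable from In: {In, P, Q, R, U}.
Min-cut edges: Q→V (5), R→Eg (3), U→Eg (4); capacity 5 + 3 + 4 = 12.
This cut is saturated, so no flow can exceed 12.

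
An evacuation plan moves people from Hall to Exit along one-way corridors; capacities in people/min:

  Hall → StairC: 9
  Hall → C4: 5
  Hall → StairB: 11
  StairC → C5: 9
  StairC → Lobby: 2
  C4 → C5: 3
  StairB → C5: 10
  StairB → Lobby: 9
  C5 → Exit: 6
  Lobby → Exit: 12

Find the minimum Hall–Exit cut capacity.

17

Augment Hall→StairC→C5→Exit: bottleneck 6, flow now 6.
Augment Hall→StairC→Lobby→Exit: bottleneck 2, flow now 8.
Augment Hall→StairB→Lobby→Exit: bottleneck 9, flow now 17.
No augmenting path remains; maximum flow = 17.
By max-flow min-cut, the minimum cut capacity equals the max flow.
In the residual graph, reachable from Hall: {Hall, StairC, C4, StairB, C5}.
Min-cut edges: StairC→Lobby (2), StairB→Lobby (9), C5→Exit (6); capacity 2 + 9 + 6 = 17.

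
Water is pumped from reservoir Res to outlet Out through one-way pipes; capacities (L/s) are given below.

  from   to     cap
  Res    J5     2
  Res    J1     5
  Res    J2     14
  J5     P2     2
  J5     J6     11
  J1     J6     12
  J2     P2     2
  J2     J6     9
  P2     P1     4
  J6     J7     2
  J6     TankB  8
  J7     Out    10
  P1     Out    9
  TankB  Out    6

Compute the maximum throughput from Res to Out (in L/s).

12

Augment Res→J5→P2→P1→Out: bottleneck 2, flow now 2.
Augment Res→J1→J6→J7→Out: bottleneck 2, flow now 4.
Augment Res→J1→J6→TankB→Out: bottleneck 3, flow now 7.
Augment Res→J2→P2→P1→Out: bottleneck 2, flow now 9.
Augment Res→J2→J6→TankB→Out: bottleneck 3, flow now 12.
No augmenting path remains; maximum flow = 12.
In the residual graph, reachable from Res: {Res, J1, J2, J6, TankB}.
Min-cut edges: Res→J5 (2), J2→P2 (2), J6→J7 (2), TankB→Out (6); capacity 2 + 2 + 2 + 6 = 12.
This cut is saturated, so no flow can exceed 12.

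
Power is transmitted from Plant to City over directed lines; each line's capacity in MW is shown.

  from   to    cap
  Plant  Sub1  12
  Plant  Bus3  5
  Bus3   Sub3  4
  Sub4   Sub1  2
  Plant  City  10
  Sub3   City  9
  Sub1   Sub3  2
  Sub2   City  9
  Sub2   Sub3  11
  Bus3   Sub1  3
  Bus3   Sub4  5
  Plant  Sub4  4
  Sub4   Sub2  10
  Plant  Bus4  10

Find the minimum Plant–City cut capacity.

21

Augment Plant→City: bottleneck 10, flow now 10.
Augment Plant→Bus3→Sub3→City: bottleneck 4, flow now 14.
Augment Plant→Sub4→Sub2→City: bottleneck 4, flow now 18.
Augment Plant→Sub1→Sub3→City: bottleneck 2, flow now 20.
Augment Plant→Bus3→Sub4→Sub2→City: bottleneck 1, flow now 21.
No augmenting path remains; maximum flow = 21.
By max-flow min-cut, the minimum cut capacity equals the max flow.
In the residual graph, reachable from Plant: {Plant, Bus4, Sub1}.
Min-cut edges: Plant→Bus3 (5), Plant→Sub4 (4), Plant→City (10), Sub1→Sub3 (2); capacity 5 + 4 + 10 + 2 = 21.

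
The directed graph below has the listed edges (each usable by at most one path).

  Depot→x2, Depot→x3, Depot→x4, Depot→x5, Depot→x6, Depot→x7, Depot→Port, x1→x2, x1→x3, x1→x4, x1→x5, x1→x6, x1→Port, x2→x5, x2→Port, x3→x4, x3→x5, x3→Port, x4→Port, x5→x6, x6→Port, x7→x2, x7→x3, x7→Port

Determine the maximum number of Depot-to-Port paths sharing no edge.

6

Assign every edge capacity 1; by Menger, the answer equals the max flow.
Path Depot→Port (+1); total 1.
Path Depot→x2→Port (+1); total 2.
Path Depot→x3→Port (+1); total 3.
Path Depot→x4→Port (+1); total 4.
Path Depot→x6→Port (+1); total 5.
Path Depot→x7→Port (+1); total 6.
No residual Depot→Port path; max flow = 6.
Certifying cut of size 6: {Depot→Port, Depot→x2, Depot→x3, Depot→x4, Depot→x7, x6→Port}.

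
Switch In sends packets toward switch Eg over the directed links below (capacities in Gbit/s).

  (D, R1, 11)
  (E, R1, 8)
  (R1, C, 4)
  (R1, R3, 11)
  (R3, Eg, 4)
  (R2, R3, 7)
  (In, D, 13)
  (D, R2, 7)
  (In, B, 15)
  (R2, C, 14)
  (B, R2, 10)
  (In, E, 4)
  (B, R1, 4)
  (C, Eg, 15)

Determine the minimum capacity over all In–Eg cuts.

19

Augment In→E→R1→C→Eg: bottleneck 4, flow now 4.
Augment In→D→R1→R3→Eg: bottleneck 4, flow now 8.
Augment In→D→R2→C→Eg: bottleneck 7, flow now 15.
Augment In→B→R2→C→Eg: bottleneck 4, flow now 19.
No augmenting path remains; maximum flow = 19.
By max-flow min-cut, the minimum cut capacity equals the max flow.
In the residual graph, reachable from In: {In, E, D, B, R1, R2, C, R3}.
Min-cut edges: C→Eg (15), R3→Eg (4); capacity 15 + 4 = 19.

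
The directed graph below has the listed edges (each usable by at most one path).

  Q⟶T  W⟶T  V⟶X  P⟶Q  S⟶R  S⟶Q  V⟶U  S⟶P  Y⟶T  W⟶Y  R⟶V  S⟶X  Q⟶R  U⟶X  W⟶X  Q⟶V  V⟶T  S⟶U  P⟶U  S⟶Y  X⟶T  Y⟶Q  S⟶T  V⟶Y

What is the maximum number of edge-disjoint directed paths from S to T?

5

Assign every edge capacity 1; by Menger, the answer equals the max flow.
Path S→T (+1); total 1.
Path S→Q→T (+1); total 2.
Path S→X→T (+1); total 3.
Path S→Y→T (+1); total 4.
Path S→R→V→T (+1); total 5.
No residual S→T path; max flow = 5.
Certifying cut of size 5: {Q→T, S→T, V→T, X→T, Y→T}.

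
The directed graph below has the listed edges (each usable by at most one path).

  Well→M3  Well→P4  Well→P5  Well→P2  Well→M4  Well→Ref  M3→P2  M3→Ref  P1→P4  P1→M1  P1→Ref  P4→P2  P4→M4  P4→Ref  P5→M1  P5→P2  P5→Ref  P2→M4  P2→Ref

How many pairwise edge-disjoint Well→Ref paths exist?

Assign every edge capacity 1; by Menger, the answer equals the max flow.
Path Well→Ref (+1); total 1.
Path Well→M3→Ref (+1); total 2.
Path Well→P4→Ref (+1); total 3.
Path Well→P5→Ref (+1); total 4.
Path Well→P2→Ref (+1); total 5.
No residual Well→Ref path; max flow = 5.
Certifying cut of size 5: {Well→M3, Well→P2, Well→P4, Well→P5, Well→Ref}.

5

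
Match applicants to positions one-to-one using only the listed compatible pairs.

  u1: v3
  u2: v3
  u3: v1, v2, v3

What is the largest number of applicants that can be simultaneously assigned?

2

Unit-capacity flow: source→left, listed edges, right→sink; max matching = max flow.
Augmenting path u1→v3 (+1); matched 1.
Augmenting path u3→v1 (+1); matched 2.
No augmenting path remains; maximum matching = 2.
König certificate: {u3, v3} is a vertex cover of size 2 (every listed pair touches it), so no matching can be larger.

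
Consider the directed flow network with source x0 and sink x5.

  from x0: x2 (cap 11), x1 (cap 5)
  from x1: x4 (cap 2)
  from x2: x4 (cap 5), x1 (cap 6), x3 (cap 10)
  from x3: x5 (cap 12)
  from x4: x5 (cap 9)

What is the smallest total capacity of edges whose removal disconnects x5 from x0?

Augment x0→x1→x4→x5: bottleneck 2, flow now 2.
Augment x0→x2→x3→x5: bottleneck 10, flow now 12.
Augment x0→x2→x4→x5: bottleneck 1, flow now 13.
No augmenting path remains; maximum flow = 13.
By max-flow min-cut, the minimum cut capacity equals the max flow.
In the residual graph, reachable from x0: {x0, x1}.
Min-cut edges: x0→x2 (11), x1→x4 (2); capacity 11 + 2 = 13.

13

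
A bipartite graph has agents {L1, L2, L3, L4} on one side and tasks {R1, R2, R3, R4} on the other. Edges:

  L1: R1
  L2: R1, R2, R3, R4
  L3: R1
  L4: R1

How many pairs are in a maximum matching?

Unit-capacity flow: source→left, listed edges, right→sink; max matching = max flow.
Augmenting path L1→R1 (+1); matched 1.
Augmenting path L2→R2 (+1); matched 2.
No augmenting path remains; maximum matching = 2.
König certificate: {L2, R1} is a vertex cover of size 2 (every listed pair touches it), so no matching can be larger.

2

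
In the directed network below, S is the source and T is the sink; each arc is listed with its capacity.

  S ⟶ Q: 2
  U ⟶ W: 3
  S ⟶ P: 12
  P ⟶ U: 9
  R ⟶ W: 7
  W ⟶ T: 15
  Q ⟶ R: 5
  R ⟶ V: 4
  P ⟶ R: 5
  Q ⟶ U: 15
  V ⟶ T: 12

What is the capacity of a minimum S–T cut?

10

Augment S→P→R→V→T: bottleneck 4, flow now 4.
Augment S→P→R→W→T: bottleneck 1, flow now 5.
Augment S→P→U→W→T: bottleneck 3, flow now 8.
Augment S→Q→R→W→T: bottleneck 2, flow now 10.
No augmenting path remains; maximum flow = 10.
By max-flow min-cut, the minimum cut capacity equals the max flow.
In the residual graph, reachable from S: {S, P, U}.
Min-cut edges: S→Q (2), P→R (5), U→W (3); capacity 2 + 5 + 3 = 10.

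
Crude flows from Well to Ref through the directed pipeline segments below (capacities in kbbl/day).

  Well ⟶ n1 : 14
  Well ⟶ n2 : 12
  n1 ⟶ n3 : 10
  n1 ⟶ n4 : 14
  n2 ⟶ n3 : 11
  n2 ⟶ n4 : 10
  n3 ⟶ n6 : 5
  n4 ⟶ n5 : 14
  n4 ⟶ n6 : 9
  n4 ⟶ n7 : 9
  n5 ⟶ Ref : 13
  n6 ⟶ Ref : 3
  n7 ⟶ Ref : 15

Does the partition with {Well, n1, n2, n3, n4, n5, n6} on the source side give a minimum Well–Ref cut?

Yes — it is a minimum cut (capacity 25).

Given cut capacity: 9 + 13 + 3 = 25.
Augment Well→n1→n3→n6→Ref: bottleneck 3, flow now 3.
Augment Well→n1→n4→n5→Ref: bottleneck 11, flow now 14.
Augment Well→n2→n4→n5→Ref: bottleneck 2, flow now 16.
Augment Well→n2→n4→n7→Ref: bottleneck 8, flow now 24.
Augment Well→n2→n3→n1→n4→n7→Ref: bottleneck 1, flow now 25. (uses reverse residual edge)
No augmenting path remains; maximum flow = 25.
Cut capacity 25 equals the max flow, so it is a minimum cut.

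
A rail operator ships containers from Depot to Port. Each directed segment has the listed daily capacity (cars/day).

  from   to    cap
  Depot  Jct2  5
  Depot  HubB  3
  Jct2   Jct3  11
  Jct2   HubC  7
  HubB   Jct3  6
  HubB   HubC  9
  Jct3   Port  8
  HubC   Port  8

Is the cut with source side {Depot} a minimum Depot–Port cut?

Yes — it is a minimum cut (capacity 8).

Given cut capacity: 5 + 3 = 8.
Augment Depot→Jct2→Jct3→Port: bottleneck 5, flow now 5.
Augment Depot→HubB→Jct3→Port: bottleneck 3, flow now 8.
No augmenting path remains; maximum flow = 8.
Cut capacity 8 equals the max flow, so it is a minimum cut.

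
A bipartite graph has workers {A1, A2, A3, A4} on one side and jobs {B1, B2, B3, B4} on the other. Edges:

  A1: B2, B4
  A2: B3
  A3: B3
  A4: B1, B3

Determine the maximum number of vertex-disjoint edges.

Unit-capacity flow: source→left, listed edges, right→sink; max matching = max flow.
Augmenting path A1→B2 (+1); matched 1.
Augmenting path A2→B3 (+1); matched 2.
Augmenting path A4→B1 (+1); matched 3.
No augmenting path remains; maximum matching = 3.
König certificate: {A1, A4, B3} is a vertex cover of size 3 (every listed pair touches it), so no matching can be larger.

3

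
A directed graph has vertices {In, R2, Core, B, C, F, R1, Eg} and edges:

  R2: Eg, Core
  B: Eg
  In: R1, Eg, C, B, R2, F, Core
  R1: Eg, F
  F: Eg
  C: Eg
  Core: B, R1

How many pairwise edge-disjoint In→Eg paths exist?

Assign every edge capacity 1; by Menger, the answer equals the max flow.
Path In→Eg (+1); total 1.
Path In→R2→Eg (+1); total 2.
Path In→B→Eg (+1); total 3.
Path In→C→Eg (+1); total 4.
Path In→F→Eg (+1); total 5.
Path In→R1→Eg (+1); total 6.
No residual In→Eg path; max flow = 6.
Certifying cut of size 6: {B→Eg, F→Eg, In→C, In→Eg, In→R2, R1→Eg}.

6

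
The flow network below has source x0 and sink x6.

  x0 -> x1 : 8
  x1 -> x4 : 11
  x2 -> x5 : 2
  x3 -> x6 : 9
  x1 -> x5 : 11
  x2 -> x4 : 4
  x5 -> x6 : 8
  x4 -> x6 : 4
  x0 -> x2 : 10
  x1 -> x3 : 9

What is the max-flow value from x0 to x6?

14

Augment x0→x1→x3→x6: bottleneck 8, flow now 8.
Augment x0→x2→x4→x6: bottleneck 4, flow now 12.
Augment x0→x2→x5→x6: bottleneck 2, flow now 14.
No augmenting path remains; maximum flow = 14.
In the residual graph, reachable from x0: {x0, x2}.
Min-cut edges: x0→x1 (8), x2→x4 (4), x2→x5 (2); capacity 8 + 4 + 2 = 14.
This cut is saturated, so no flow can exceed 14.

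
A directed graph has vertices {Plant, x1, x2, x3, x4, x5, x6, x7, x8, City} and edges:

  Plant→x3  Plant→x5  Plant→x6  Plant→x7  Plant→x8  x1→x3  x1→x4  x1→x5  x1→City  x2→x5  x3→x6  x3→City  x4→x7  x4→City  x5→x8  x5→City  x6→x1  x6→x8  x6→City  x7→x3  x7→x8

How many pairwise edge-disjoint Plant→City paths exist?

Assign every edge capacity 1; by Menger, the answer equals the max flow.
Path Plant→x3→City (+1); total 1.
Path Plant→x5→City (+1); total 2.
Path Plant→x6→City (+1); total 3.
Path Plant→x7→x3→x6→x1→City (+1); total 4.
No residual Plant→City path; max flow = 4.
Certifying cut of size 4: {Plant→x3, Plant→x5, Plant→x6, Plant→x7}.

4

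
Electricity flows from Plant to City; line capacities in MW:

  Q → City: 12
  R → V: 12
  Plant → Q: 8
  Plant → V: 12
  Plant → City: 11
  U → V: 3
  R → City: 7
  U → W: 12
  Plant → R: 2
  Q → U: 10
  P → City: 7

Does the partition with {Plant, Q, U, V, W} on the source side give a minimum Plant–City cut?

Given cut capacity: 2 + 11 + 12 = 25.
Augment Plant→City: bottleneck 11, flow now 11.
Augment Plant→Q→City: bottleneck 8, flow now 19.
Augment Plant→R→City: bottleneck 2, flow now 21.
No augmenting path remains; maximum flow = 21.
In the residual graph, reachable from Plant: {Plant, V}.
Min-cut edges: Plant→Q (8), Plant→R (2), Plant→City (11); capacity 8 + 2 + 11 = 21.
Cut capacity 25 exceeds the max flow 21, so it is not minimum.

No — its capacity is 25, but the minimum cut has capacity 21.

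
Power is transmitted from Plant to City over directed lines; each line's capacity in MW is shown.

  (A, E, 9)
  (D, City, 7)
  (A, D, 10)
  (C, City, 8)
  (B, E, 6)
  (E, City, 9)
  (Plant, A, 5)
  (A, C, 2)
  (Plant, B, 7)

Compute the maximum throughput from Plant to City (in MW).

Augment Plant→A→C→City: bottleneck 2, flow now 2.
Augment Plant→A→D→City: bottleneck 3, flow now 5.
Augment Plant→B→E→City: bottleneck 6, flow now 11.
No augmenting path remains; maximum flow = 11.
In the residual graph, reachable from Plant: {Plant, B}.
Min-cut edges: Plant→A (5), B→E (6); capacity 5 + 6 = 11.
This cut is saturated, so no flow can exceed 11.

11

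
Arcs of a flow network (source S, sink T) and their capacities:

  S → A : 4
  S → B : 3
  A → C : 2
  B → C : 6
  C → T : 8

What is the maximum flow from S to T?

5

Augment S→A→C→T: bottleneck 2, flow now 2.
Augment S→B→C→T: bottleneck 3, flow now 5.
No augmenting path remains; maximum flow = 5.
In the residual graph, reachable from S: {S, A}.
Min-cut edges: S→B (3), A→C (2); capacity 3 + 2 = 5.
This cut is saturated, so no flow can exceed 5.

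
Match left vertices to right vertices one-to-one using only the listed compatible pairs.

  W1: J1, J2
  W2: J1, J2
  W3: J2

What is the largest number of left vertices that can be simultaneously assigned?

2

Unit-capacity flow: source→left, listed edges, right→sink; max matching = max flow.
Augmenting path W1→J1 (+1); matched 1.
Augmenting path W2→J2 (+1); matched 2.
No augmenting path remains; maximum matching = 2.
König certificate: {J1, J2} is a vertex cover of size 2 (every listed pair touches it), so no matching can be larger.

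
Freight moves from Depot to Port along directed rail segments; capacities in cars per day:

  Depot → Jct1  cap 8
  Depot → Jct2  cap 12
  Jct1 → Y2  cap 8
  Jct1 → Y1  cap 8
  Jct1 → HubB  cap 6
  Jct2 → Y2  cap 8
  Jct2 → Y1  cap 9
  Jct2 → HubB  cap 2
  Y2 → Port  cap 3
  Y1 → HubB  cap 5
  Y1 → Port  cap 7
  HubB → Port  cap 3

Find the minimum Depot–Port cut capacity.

13

Augment Depot→Jct1→Y2→Port: bottleneck 3, flow now 3.
Augment Depot→Jct1→Y1→Port: bottleneck 5, flow now 8.
Augment Depot→Jct2→Y1→Port: bottleneck 2, flow now 10.
Augment Depot→Jct2→HubB→Port: bottleneck 2, flow now 12.
Augment Depot→Jct2→Y1→HubB→Port: bottleneck 1, flow now 13.
No augmenting path remains; maximum flow = 13.
By max-flow min-cut, the minimum cut capacity equals the max flow.
In the residual graph, reachable from Depot: {Depot, Jct1, Jct2, Y2, Y1, HubB}.
Min-cut edges: Y2→Port (3), Y1→Port (7), HubB→Port (3); capacity 3 + 7 + 3 = 13.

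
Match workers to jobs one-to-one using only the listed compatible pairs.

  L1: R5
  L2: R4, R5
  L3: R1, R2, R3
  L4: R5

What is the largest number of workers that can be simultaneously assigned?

Unit-capacity flow: source→left, listed edges, right→sink; max matching = max flow.
Augmenting path L1→R5 (+1); matched 1.
Augmenting path L2→R4 (+1); matched 2.
Augmenting path L3→R1 (+1); matched 3.
No augmenting path remains; maximum matching = 3.
König certificate: {L2, L3, R5} is a vertex cover of size 3 (every listed pair touches it), so no matching can be larger.

3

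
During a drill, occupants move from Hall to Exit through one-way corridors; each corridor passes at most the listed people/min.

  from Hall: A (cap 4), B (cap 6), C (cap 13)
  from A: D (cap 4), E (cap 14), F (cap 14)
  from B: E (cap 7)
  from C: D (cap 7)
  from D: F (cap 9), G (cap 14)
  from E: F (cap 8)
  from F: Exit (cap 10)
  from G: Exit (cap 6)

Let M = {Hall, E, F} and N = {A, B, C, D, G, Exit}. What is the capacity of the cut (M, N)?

Edges leaving {Hall, E, F}: Hall→A (4), Hall→B (6), Hall→C (13), F→Exit (10).
Cut capacity = 4 + 6 + 13 + 10 = 33.

33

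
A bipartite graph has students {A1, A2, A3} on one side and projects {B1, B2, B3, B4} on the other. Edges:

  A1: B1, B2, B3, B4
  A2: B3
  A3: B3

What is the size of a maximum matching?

Unit-capacity flow: source→left, listed edges, right→sink; max matching = max flow.
Augmenting path A1→B1 (+1); matched 1.
Augmenting path A2→B3 (+1); matched 2.
No augmenting path remains; maximum matching = 2.
König certificate: {A1, B3} is a vertex cover of size 2 (every listed pair touches it), so no matching can be larger.

2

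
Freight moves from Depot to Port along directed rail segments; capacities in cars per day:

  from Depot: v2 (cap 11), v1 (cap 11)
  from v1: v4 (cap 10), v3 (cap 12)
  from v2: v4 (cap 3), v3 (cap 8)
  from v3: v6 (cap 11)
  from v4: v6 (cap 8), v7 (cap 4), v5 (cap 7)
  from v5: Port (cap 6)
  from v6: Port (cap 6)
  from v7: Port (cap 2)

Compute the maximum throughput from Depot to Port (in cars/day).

Augment Depot→v1→v3→v6→Port: bottleneck 6, flow now 6.
Augment Depot→v1→v4→v5→Port: bottleneck 5, flow now 11.
Augment Depot→v2→v4→v5→Port: bottleneck 1, flow now 12.
Augment Depot→v2→v4→v7→Port: bottleneck 2, flow now 14.
No augmenting path remains; maximum flow = 14.
In the residual graph, reachable from Depot: {Depot, v1, v2, v3, v4, v5, v6, v7}.
Min-cut edges: v5→Port (6), v6→Port (6), v7→Port (2); capacity 6 + 6 + 2 = 14.
This cut is saturated, so no flow can exceed 14.

14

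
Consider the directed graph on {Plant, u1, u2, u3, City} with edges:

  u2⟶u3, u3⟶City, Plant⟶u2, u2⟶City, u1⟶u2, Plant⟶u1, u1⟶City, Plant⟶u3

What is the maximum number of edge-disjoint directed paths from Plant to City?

3

Assign every edge capacity 1; by Menger, the answer equals the max flow.
Path Plant→u1→City (+1); total 1.
Path Plant→u2→City (+1); total 2.
Path Plant→u3→City (+1); total 3.
No residual Plant→City path; max flow = 3.
Certifying cut of size 3: {Plant→u1, Plant→u2, Plant→u3}.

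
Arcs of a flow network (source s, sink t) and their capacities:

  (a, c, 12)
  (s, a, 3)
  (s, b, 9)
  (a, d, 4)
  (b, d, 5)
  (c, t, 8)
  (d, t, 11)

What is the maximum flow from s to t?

Augment s→a→c→t: bottleneck 3, flow now 3.
Augment s→b→d→t: bottleneck 5, flow now 8.
No augmenting path remains; maximum flow = 8.
In the residual graph, reachable from s: {s, b}.
Min-cut edges: s→a (3), b→d (5); capacity 3 + 5 = 8.
This cut is saturated, so no flow can exceed 8.

8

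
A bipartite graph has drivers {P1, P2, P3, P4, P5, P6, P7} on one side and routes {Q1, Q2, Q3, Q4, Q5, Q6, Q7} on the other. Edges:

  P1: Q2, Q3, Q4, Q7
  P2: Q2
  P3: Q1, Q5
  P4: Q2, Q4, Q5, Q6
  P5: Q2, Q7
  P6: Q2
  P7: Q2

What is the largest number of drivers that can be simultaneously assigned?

5

Unit-capacity flow: source→left, listed edges, right→sink; max matching = max flow.
Augmenting path P1→Q2 (+1); matched 1.
Augmenting path P3→Q1 (+1); matched 2.
Augmenting path P4→Q4 (+1); matched 3.
Augmenting path P5→Q7 (+1); matched 4.
Augmenting path P2→Q2→P1→Q3 (+1); matched 5.
No augmenting path remains; maximum matching = 5.
König certificate: {P1, P3, P4, P5, Q2} is a vertex cover of size 5 (every listed pair touches it), so no matching can be larger.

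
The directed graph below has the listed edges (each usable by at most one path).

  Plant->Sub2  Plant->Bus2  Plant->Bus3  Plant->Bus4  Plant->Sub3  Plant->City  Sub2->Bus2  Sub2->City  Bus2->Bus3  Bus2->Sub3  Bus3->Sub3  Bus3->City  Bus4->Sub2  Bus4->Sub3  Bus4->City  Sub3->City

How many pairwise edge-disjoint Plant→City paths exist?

5

Assign every edge capacity 1; by Menger, the answer equals the max flow.
Path Plant→City (+1); total 1.
Path Plant→Sub2→City (+1); total 2.
Path Plant→Bus3→City (+1); total 3.
Path Plant→Bus4→City (+1); total 4.
Path Plant→Sub3→City (+1); total 5.
No residual Plant→City path; max flow = 5.
Certifying cut of size 5: {Bus3→City, Plant→Bus4, Plant→City, Plant→Sub2, Sub3→City}.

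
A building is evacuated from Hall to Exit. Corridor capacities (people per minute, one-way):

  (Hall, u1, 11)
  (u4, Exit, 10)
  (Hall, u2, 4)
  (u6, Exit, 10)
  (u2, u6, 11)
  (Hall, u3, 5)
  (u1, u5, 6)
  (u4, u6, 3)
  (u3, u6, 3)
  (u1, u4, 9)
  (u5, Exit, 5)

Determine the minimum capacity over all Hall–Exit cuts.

Augment Hall→u1→u4→Exit: bottleneck 9, flow now 9.
Augment Hall→u1→u5→Exit: bottleneck 2, flow now 11.
Augment Hall→u2→u6→Exit: bottleneck 4, flow now 15.
Augment Hall→u3→u6→Exit: bottleneck 3, flow now 18.
No augmenting path remains; maximum flow = 18.
By max-flow min-cut, the minimum cut capacity equals the max flow.
In the residual graph, reachable from Hall: {Hall, u3}.
Min-cut edges: Hall→u1 (11), Hall→u2 (4), u3→u6 (3); capacity 11 + 4 + 3 = 18.

18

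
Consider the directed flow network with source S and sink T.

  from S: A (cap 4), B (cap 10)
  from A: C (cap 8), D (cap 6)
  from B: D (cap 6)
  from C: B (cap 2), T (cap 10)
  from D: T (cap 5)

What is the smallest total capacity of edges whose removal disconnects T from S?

9

Augment S→A→C→T: bottleneck 4, flow now 4.
Augment S→B→D→T: bottleneck 5, flow now 9.
No augmenting path remains; maximum flow = 9.
By max-flow min-cut, the minimum cut capacity equals the max flow.
In the residual graph, reachable from S: {S, B, D}.
Min-cut edges: S→A (4), D→T (5); capacity 4 + 5 = 9.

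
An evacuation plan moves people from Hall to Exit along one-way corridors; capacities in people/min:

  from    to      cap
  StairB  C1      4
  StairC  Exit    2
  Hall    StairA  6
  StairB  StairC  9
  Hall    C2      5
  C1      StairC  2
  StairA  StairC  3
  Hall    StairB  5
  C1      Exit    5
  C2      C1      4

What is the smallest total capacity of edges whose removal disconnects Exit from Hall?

Augment Hall→C2→C1→Exit: bottleneck 4, flow now 4.
Augment Hall→StairB→StairC→Exit: bottleneck 2, flow now 6.
Augment Hall→StairB→C1→Exit: bottleneck 1, flow now 7.
No augmenting path remains; maximum flow = 7.
By max-flow min-cut, the minimum cut capacity equals the max flow.
In the residual graph, reachable from Hall: {Hall, C2, StairB, StairA, StairC, C1}.
Min-cut edges: StairC→Exit (2), C1→Exit (5); capacity 2 + 5 = 7.

7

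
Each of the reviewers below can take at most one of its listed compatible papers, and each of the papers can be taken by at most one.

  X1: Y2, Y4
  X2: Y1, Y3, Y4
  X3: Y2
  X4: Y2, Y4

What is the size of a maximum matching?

3

Unit-capacity flow: source→left, listed edges, right→sink; max matching = max flow.
Augmenting path X1→Y2 (+1); matched 1.
Augmenting path X2→Y1 (+1); matched 2.
Augmenting path X4→Y4 (+1); matched 3.
No augmenting path remains; maximum matching = 3.
König certificate: {X2, Y2, Y4} is a vertex cover of size 3 (every listed pair touches it), so no matching can be larger.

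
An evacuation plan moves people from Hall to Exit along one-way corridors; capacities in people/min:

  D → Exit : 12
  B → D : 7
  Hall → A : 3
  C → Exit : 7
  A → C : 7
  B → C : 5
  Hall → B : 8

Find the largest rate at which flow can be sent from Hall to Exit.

11

Augment Hall→A→C→Exit: bottleneck 3, flow now 3.
Augment Hall→B→C→Exit: bottleneck 4, flow now 7.
Augment Hall→B→D→Exit: bottleneck 4, flow now 11.
No augmenting path remains; maximum flow = 11.
In the residual graph, reachable from Hall: {Hall}.
Min-cut edges: Hall→A (3), Hall→B (8); capacity 3 + 8 = 11.
This cut is saturated, so no flow can exceed 11.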